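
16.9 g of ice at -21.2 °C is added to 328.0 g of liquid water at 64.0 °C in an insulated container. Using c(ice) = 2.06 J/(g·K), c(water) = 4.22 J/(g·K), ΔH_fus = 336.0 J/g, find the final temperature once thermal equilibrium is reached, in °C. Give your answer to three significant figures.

Heat to bring ice to 0 °C and melt it: q₁ = 16.9×2.06×21.2 + 16.9×336.0 = 6416.5 J
Heat the water can supply cooling to 0 °C: 328.0×4.22×64.0 = 88586.2 J > q₁, so all ice melts.
Energy balance: 328.0×4.22×(64.0 − T) = 6416.5 + 16.9×4.22×(T − 0)
1384.16(64.0 − T) = 6416.5 + 71.318 T
88586.2 − 6416.5 = 1455.478 T
T = 82169.7 / 1455.478 = 56.46 °C

T_f = 56.5 °C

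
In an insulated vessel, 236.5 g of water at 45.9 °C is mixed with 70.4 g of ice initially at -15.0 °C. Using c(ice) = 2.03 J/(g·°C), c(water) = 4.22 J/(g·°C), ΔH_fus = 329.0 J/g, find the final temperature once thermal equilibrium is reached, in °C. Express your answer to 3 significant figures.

T_f = 15.8 °C

Heat to bring ice to 0 °C and melt it: q₁ = 70.4×2.03×15.0 + 70.4×329.0 = 25305 J
Heat the water can supply cooling to 0 °C: 236.5×4.22×45.9 = 45809.6 J > q₁, so all ice melts.
Energy balance: 236.5×4.22×(45.9 − T) = 25305 + 70.4×4.22×(T − 0)
998.03(45.9 − T) = 25305 + 297.088 T
45809.6 − 25305 = 1295.118 T
T = 20504.6 / 1295.118 = 15.83 °C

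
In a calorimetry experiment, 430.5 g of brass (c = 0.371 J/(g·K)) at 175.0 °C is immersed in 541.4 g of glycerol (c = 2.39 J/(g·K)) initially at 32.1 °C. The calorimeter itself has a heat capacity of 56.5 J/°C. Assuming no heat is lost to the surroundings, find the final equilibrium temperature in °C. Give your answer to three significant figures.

T_f = 47.2 °C

Heat lost by brass = heat gained by glycerol + calorimeter.
(430.5)(0.371)(175.0 − T) = [(541.4)(2.39) + 56.5](T − 32.1)
159.7155 (175.0 − T) = 1350.446 (T − 32.1)
27950 − 159.7155 T = 1350.446 T − 43349
71299 = 1510.1615 T
T = 47.21 °C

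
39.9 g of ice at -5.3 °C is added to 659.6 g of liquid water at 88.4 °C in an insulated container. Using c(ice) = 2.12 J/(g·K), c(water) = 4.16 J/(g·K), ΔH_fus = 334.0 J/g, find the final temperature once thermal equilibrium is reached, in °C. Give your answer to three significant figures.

T_f = 78.6 °C

Heat to bring ice to 0 °C and melt it: q₁ = 39.9×2.12×5.3 + 39.9×334.0 = 13775 J
Heat the water can supply cooling to 0 °C: 659.6×4.16×88.4 = 242564 J > q₁, so all ice melts.
Energy balance: 659.6×4.16×(88.4 − T) = 13775 + 39.9×4.16×(T − 0)
2743.936(88.4 − T) = 13775 + 165.984 T
242564 − 13775 = 2909.920 T
T = 228789 / 2909.920 = 78.62 °C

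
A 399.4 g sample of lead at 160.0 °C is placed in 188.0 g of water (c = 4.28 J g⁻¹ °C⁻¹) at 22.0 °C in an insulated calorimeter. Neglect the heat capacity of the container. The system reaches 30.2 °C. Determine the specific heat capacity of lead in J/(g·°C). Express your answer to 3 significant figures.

q_gained = (188.0 × 4.28) × (30.2 − 22.0) = 6598 J
q_lost = 399.4 × c × (160.0 − 30.2) = 51842.12 c
Set equal: c = 6598 / 51842.12 = 0.127 J/(g·°C)

c = 0.127 J/(g·°C)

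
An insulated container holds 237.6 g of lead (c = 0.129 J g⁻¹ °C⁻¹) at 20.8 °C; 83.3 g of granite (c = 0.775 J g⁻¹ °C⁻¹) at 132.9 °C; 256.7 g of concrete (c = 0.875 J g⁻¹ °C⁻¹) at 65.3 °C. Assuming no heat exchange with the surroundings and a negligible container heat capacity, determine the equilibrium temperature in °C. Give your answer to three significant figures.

Σ mᵢcᵢ(T − Tᵢ) = 0  ⇒  T = Σ mᵢcᵢTᵢ / Σ mᵢcᵢ
Σ mᵢcᵢ = 237.6×0.129 + 83.3×0.775 + 256.7×0.875 = 319.8204
Σ mᵢcᵢTᵢ = 30.6504×20.8 + 64.5575×132.9 + 224.6125×65.3 = 23884
T = 23884 / 319.8204 = 74.68 °C

T_f = 74.7 °C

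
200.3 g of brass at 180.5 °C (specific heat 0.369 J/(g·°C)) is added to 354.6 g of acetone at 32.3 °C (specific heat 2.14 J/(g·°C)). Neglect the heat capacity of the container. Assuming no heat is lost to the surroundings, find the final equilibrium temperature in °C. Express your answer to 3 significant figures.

T_f = 45.5 °C

Heat lost by brass = heat gained by acetone.
(200.3)(0.369)(180.5 − T) = (354.6)(2.14)(T − 32.3)
73.9107 (180.5 − T) = 758.844 (T − 32.3)
13341 − 73.9107 T = 758.844 T − 24511
37852 = 832.7547 T
T = 45.45 °C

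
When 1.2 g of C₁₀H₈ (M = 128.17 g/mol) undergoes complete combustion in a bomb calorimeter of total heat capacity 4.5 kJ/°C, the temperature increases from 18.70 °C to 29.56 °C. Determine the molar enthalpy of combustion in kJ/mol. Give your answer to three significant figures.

ΔT = 29.56 − 18.70 = 10.86 °C
q_cal = C_cal × ΔT = 4.5 × 10.86 = 48.87 kJ
n = 1.2 / 128.17 = 0.009363 mol
q_rxn = −q_cal = -48.87 kJ
ΔH = -48.87 / 0.009363 = -5219 kJ/mol

ΔH = -5220 kJ/mol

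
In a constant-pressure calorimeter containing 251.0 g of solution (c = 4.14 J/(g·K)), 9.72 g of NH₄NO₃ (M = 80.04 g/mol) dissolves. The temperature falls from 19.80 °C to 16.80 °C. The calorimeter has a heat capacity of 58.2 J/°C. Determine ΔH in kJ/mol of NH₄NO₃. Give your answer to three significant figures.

|ΔT| = |16.80 − 19.80| = 3.00 °C
|q_surr| = (251.0 × 4.14 + 58.2) × 3.00 = 1097.34 × 3.00 = 3292 J
n(NH₄NO₃) = 9.72 / 80.04 = 0.1214 mol
Temperature fell, so q_rxn = +|q_surr| = 3.292 kJ
ΔH = q_rxn / n = 27.12 kJ/mol

ΔH = 27.1 kJ/mol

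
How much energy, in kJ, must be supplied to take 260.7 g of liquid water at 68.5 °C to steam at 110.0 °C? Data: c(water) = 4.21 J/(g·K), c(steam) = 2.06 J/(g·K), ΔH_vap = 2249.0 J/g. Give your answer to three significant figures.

q1 (heat water 68.5→100.0 °C): 260.7 × 4.21 × 31.5 = 34573 J
q2 (vaporize at 100 °C): 260.7 × 2249.0 = 586314 J
q3 (heat steam 100.0→110.0 °C): 260.7 × 2.06 × 10.0 = 5370 J
Total: 34573 + 586314 + 5370 = 626257 J = 626 kJ

q = 626 kJ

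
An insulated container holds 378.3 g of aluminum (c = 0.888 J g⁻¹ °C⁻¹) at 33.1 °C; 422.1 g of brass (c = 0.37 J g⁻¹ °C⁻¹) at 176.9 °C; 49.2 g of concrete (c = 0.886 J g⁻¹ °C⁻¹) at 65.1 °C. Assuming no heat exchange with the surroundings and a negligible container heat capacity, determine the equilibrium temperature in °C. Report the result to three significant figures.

Σ mᵢcᵢ(T − Tᵢ) = 0  ⇒  T = Σ mᵢcᵢTᵢ / Σ mᵢcᵢ
Σ mᵢcᵢ = 378.3×0.888 + 422.1×0.37 + 49.2×0.886 = 535.6986
Σ mᵢcᵢTᵢ = 335.9304×33.1 + 156.177×176.9 + 43.5912×65.1 = 41585
T = 41585 / 535.6986 = 77.63 °C

T_f = 77.6 °C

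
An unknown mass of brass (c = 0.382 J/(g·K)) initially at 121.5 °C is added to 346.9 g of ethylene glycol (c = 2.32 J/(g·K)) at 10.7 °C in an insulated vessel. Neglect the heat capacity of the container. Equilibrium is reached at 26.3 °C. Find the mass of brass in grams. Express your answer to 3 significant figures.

q_gained = (346.9 × 2.32) × (26.3 − 10.7) = 12560 J
q_lost = m × 0.382 × (121.5 − 26.3) = 36.3664 m
m = 12560 / 36.3664 = 345 g

m = 345 g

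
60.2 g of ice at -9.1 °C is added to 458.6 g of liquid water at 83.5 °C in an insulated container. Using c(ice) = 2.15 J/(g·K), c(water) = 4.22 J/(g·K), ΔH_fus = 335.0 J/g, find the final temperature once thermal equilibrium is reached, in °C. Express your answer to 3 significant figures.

Heat to bring ice to 0 °C and melt it: q₁ = 60.2×2.15×9.1 + 60.2×335.0 = 21345 J
Heat the water can supply cooling to 0 °C: 458.6×4.22×83.5 = 161597 J > q₁, so all ice melts.
Energy balance: 458.6×4.22×(83.5 − T) = 21345 + 60.2×4.22×(T − 0)
1935.292(83.5 − T) = 21345 + 254.044 T
161597 − 21345 = 2189.336 T
T = 140252 / 2189.336 = 64.06 °C

T_f = 64.1 °C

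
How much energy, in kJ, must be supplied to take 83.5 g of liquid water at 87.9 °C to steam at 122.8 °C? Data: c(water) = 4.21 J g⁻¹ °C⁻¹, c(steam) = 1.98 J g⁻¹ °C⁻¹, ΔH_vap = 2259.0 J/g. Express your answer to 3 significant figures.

q1 (heat water 87.9→100.0 °C): 83.5 × 4.21 × 12.1 = 4254 J
q2 (vaporize at 100 °C): 83.5 × 2259.0 = 188627 J
q3 (heat steam 100.0→122.8 °C): 83.5 × 1.98 × 22.8 = 3770 J
Total: 4254 + 188627 + 3770 = 196651 J = 197 kJ

q = 197 kJ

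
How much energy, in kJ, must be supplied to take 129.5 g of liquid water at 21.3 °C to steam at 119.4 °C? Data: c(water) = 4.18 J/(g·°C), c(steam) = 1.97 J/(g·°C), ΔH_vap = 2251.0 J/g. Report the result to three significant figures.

q = 339 kJ

q1 (heat water 21.3→100.0 °C): 129.5 × 4.18 × 78.7 = 42601 J
q2 (vaporize at 100 °C): 129.5 × 2251.0 = 291505 J
q3 (heat steam 100.0→119.4 °C): 129.5 × 1.97 × 19.4 = 4949 J
Total: 42601 + 291505 + 4949 = 339055 J = 339 kJ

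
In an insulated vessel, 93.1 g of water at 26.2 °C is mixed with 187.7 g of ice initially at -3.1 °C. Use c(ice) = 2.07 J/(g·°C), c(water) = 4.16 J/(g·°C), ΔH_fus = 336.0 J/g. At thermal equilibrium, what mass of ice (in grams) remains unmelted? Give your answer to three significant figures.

Heat to warm all ice to 0 °C: 187.7×2.07×3.1 = 1204.5 J
Heat released by water cooling to 0 °C: 93.1×4.16×26.2 = 10147 J
10147 J < 1204.5 + 187.7×336.0 = 64271.7 J, so not all ice melts; final T = 0 °C.
Heat left for melting: 10147 − 1204.5 = 8942.5 J
Mass melted = 8942.5 / 336.0 = 26.61 g
Ice remaining = 187.7 − 26.61 = 161.09 g

m_ice remaining = 161 g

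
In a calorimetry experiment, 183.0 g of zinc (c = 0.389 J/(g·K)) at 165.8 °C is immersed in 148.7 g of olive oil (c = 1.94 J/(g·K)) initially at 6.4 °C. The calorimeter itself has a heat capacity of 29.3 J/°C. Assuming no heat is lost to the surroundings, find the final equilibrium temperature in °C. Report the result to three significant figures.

Heat lost by zinc = heat gained by olive oil + calorimeter.
(183.0)(0.389)(165.8 − T) = [(148.7)(1.94) + 29.3](T − 6.4)
71.187 (165.8 − T) = 317.778 (T − 6.4)
11803 − 71.187 T = 317.778 T − 2033.8
13836.8 = 388.965 T
T = 35.57 °C

T_f = 35.6 °C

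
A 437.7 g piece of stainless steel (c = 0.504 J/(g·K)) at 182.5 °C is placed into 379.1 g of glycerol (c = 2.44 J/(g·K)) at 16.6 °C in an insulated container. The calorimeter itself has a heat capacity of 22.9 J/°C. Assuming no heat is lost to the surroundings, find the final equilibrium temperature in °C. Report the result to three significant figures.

T_f = 47.9 °C

Heat lost by stainless steel = heat gained by glycerol + calorimeter.
(437.7)(0.504)(182.5 − T) = [(379.1)(2.44) + 22.9](T − 16.6)
220.6008 (182.5 − T) = 947.904 (T − 16.6)
40260 − 220.6008 T = 947.904 T − 15735
55995 = 1168.5048 T
T = 47.92 °C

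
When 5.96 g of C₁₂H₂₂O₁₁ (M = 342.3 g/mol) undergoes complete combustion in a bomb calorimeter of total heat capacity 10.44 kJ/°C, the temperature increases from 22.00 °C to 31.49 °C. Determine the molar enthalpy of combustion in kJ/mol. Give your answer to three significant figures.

ΔT = 31.49 − 22.00 = 9.49 °C
q_cal = C_cal × ΔT = 10.44 × 9.49 = 99.0756 kJ
n = 5.96 / 342.3 = 0.01741 mol
q_rxn = −q_cal = -99.0756 kJ
ΔH = -99.0756 / 0.01741 = -5691 kJ/mol

ΔH = -5690 kJ/mol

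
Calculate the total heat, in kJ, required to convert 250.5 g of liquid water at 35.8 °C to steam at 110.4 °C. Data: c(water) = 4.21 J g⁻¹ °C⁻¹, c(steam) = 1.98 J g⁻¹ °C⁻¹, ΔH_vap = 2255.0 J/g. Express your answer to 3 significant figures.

q1 (heat water 35.8→100.0 °C): 250.5 × 4.21 × 64.2 = 67706 J
q2 (vaporize at 100 °C): 250.5 × 2255.0 = 564878 J
q3 (heat steam 100.0→110.4 °C): 250.5 × 1.98 × 10.4 = 5158 J
Total: 67706 + 564878 + 5158 = 637742 J = 638 kJ

q = 638 kJ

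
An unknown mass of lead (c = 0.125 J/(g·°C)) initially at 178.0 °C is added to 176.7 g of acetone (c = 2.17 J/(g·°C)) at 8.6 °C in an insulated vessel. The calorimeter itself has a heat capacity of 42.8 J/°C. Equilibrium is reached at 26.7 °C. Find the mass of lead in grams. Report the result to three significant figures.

q_gained = (176.7 × 2.17 + 42.8) × (26.7 − 8.6) = 7715 J
q_lost = m × 0.125 × (178.0 − 26.7) = 18.9125 m
m = 7715 / 18.9125 = 408 g

m = 408 g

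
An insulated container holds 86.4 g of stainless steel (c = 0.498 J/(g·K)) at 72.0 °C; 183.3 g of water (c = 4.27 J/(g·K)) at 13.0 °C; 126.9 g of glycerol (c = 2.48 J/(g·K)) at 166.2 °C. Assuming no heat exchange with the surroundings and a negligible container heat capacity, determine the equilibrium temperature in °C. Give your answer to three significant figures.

Σ mᵢcᵢ(T − Tᵢ) = 0  ⇒  T = Σ mᵢcᵢTᵢ / Σ mᵢcᵢ
Σ mᵢcᵢ = 86.4×0.498 + 183.3×4.27 + 126.9×2.48 = 1140.4302
Σ mᵢcᵢTᵢ = 43.0272×72.0 + 782.691×13.0 + 314.712×166.2 = 65578
T = 65578 / 1140.4302 = 57.50 °C

T_f = 57.5 °C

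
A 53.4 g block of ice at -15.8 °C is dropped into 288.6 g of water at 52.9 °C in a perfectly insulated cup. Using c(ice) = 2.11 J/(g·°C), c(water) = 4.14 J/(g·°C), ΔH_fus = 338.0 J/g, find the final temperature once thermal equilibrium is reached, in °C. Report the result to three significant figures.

T_f = 30.6 °C

Heat to bring ice to 0 °C and melt it: q₁ = 53.4×2.11×15.8 + 53.4×338.0 = 19829 J
Heat the water can supply cooling to 0 °C: 288.6×4.14×52.9 = 63205.1 J > q₁, so all ice melts.
Energy balance: 288.6×4.14×(52.9 − T) = 19829 + 53.4×4.14×(T − 0)
1194.804(52.9 − T) = 19829 + 221.076 T
63205.1 − 19829 = 1415.880 T
T = 43376.1 / 1415.880 = 30.64 °C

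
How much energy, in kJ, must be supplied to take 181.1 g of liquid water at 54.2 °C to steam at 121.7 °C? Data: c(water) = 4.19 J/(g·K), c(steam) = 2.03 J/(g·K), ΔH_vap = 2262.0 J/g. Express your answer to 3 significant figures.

q1 (heat water 54.2→100.0 °C): 181.1 × 4.19 × 45.8 = 34753 J
q2 (vaporize at 100 °C): 181.1 × 2262.0 = 409648 J
q3 (heat steam 100.0→121.7 °C): 181.1 × 2.03 × 21.7 = 7978 J
Total: 34753 + 409648 + 7978 = 452379 J = 452 kJ

q = 452 kJ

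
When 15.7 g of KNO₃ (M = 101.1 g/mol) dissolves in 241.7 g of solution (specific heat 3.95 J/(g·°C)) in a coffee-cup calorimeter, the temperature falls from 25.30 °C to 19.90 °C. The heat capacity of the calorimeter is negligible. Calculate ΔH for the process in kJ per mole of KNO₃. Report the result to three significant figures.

ΔH = 33.2 kJ/mol

|ΔT| = |19.90 − 25.30| = 5.40 °C
|q_surr| = (241.7 × 3.95) × 5.40 = 954.715 × 5.40 = 5155 J
n(KNO₃) = 15.7 / 101.1 = 0.1553 mol
Temperature fell, so q_rxn = +|q_surr| = 5.155 kJ
ΔH = q_rxn / n = 33.19 kJ/mol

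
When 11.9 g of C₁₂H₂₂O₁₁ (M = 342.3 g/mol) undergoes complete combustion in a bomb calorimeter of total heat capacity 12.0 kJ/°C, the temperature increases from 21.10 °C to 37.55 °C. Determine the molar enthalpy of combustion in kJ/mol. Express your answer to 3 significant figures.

ΔT = 37.55 − 21.10 = 16.45 °C
q_cal = C_cal × ΔT = 12.0 × 16.45 = 197.4 kJ
n = 11.9 / 342.3 = 0.03476 mol
q_rxn = −q_cal = -197.4 kJ
ΔH = -197.4 / 0.03476 = -5679 kJ/mol

ΔH = -5680 kJ/mol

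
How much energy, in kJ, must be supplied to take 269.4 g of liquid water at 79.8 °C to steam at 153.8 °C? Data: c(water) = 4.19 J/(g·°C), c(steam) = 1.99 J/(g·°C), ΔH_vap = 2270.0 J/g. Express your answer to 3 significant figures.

q = 663 kJ

q1 (heat water 79.8→100.0 °C): 269.4 × 4.19 × 20.2 = 22801 J
q2 (vaporize at 100 °C): 269.4 × 2270.0 = 611538 J
q3 (heat steam 100.0→153.8 °C): 269.4 × 1.99 × 53.8 = 28843 J
Total: 22801 + 611538 + 28843 = 663182 J = 663 kJ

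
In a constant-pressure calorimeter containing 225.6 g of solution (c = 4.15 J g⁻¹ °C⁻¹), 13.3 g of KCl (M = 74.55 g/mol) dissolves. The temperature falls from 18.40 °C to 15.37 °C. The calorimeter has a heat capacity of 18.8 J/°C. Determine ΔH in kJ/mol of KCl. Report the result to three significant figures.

|ΔT| = |15.37 − 18.40| = 3.03 °C
|q_surr| = (225.6 × 4.15 + 18.8) × 3.03 = 955.04 × 3.03 = 2894 J
n(KCl) = 13.3 / 74.55 = 0.1784 mol
Temperature fell, so q_rxn = +|q_surr| = 2.894 kJ
ΔH = q_rxn / n = 16.22 kJ/mol

ΔH = 16.2 kJ/mol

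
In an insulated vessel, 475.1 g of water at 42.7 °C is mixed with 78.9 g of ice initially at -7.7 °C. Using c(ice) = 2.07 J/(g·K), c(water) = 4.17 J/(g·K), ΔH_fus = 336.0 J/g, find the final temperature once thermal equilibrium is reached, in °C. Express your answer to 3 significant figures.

T_f = 24.6 °C

Heat to bring ice to 0 °C and melt it: q₁ = 78.9×2.07×7.7 + 78.9×336.0 = 27768 J
Heat the water can supply cooling to 0 °C: 475.1×4.17×42.7 = 84595.8 J > q₁, so all ice melts.
Energy balance: 475.1×4.17×(42.7 − T) = 27768 + 78.9×4.17×(T − 0)
1981.167(42.7 − T) = 27768 + 329.013 T
84595.8 − 27768 = 2310.180 T
T = 56827.8 / 2310.180 = 24.60 °C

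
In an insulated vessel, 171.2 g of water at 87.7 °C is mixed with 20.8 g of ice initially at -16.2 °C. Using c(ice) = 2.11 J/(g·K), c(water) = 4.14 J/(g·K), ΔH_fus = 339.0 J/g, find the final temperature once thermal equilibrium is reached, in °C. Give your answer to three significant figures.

Heat to bring ice to 0 °C and melt it: q₁ = 20.8×2.11×16.2 + 20.8×339.0 = 7762.2 J
Heat the water can supply cooling to 0 °C: 171.2×4.14×87.7 = 62159.0 J > q₁, so all ice melts.
Energy balance: 171.2×4.14×(87.7 − T) = 7762.2 + 20.8×4.14×(T − 0)
708.768(87.7 − T) = 7762.2 + 86.112 T
62159.0 − 7762.2 = 794.880 T
T = 54396.8 / 794.880 = 68.43 °C

T_f = 68.4 °C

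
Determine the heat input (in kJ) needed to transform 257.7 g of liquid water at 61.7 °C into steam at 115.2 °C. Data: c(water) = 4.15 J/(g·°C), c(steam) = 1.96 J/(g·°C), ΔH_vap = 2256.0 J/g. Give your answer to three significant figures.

q = 630 kJ

q1 (heat water 61.7→100.0 °C): 257.7 × 4.15 × 38.3 = 40960 J
q2 (vaporize at 100 °C): 257.7 × 2256.0 = 581371 J
q3 (heat steam 100.0→115.2 °C): 257.7 × 1.96 × 15.2 = 7677 J
Total: 40960 + 581371 + 7677 = 630008 J = 630 kJ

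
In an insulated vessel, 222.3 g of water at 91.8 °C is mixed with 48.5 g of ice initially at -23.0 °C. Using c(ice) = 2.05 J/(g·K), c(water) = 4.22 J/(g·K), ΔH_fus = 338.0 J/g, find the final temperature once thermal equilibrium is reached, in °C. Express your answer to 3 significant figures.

T_f = 59.0 °C

Heat to bring ice to 0 °C and melt it: q₁ = 48.5×2.05×23.0 + 48.5×338.0 = 18680 J
Heat the water can supply cooling to 0 °C: 222.3×4.22×91.8 = 86118.1 J > q₁, so all ice melts.
Energy balance: 222.3×4.22×(91.8 − T) = 18680 + 48.5×4.22×(T − 0)
938.106(91.8 − T) = 18680 + 204.67 T
86118.1 − 18680 = 1142.776 T
T = 67438.1 / 1142.776 = 59.01 °C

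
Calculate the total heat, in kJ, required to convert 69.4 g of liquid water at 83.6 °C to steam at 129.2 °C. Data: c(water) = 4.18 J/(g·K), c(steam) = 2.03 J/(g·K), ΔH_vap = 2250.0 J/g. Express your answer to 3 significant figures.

q1 (heat water 83.6→100.0 °C): 69.4 × 4.18 × 16.4 = 4758 J
q2 (vaporize at 100 °C): 69.4 × 2250.0 = 156150 J
q3 (heat steam 100.0→129.2 °C): 69.4 × 2.03 × 29.2 = 4114 J
Total: 4758 + 156150 + 4114 = 165022 J = 165 kJ

q = 165 kJ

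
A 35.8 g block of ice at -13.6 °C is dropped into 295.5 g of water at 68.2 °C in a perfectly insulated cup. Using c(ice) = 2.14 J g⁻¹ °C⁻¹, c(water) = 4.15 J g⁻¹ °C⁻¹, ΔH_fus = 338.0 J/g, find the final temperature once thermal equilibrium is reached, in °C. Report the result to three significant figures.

T_f = 51.3 °C

Heat to bring ice to 0 °C and melt it: q₁ = 35.8×2.14×13.6 + 35.8×338.0 = 13142 J
Heat the water can supply cooling to 0 °C: 295.5×4.15×68.2 = 83635.4 J > q₁, so all ice melts.
Energy balance: 295.5×4.15×(68.2 − T) = 13142 + 35.8×4.15×(T − 0)
1226.325(68.2 − T) = 13142 + 148.57 T
83635.4 − 13142 = 1374.895 T
T = 70493.4 / 1374.895 = 51.27 °C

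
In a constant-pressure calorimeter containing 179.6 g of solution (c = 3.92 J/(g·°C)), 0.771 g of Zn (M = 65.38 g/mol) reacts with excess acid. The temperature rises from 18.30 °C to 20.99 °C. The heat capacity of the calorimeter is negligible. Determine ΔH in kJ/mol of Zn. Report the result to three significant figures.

ΔH = -161 kJ/mol

|ΔT| = |20.99 − 18.30| = 2.69 °C
|q_surr| = (179.6 × 3.92) × 2.69 = 704.032 × 2.69 = 1894 J
n(Zn) = 0.771 / 65.38 = 0.01179 mol
Temperature rose, so q_rxn = −|q_surr| = -1.894 kJ
ΔH = q_rxn / n = -160.6 kJ/mol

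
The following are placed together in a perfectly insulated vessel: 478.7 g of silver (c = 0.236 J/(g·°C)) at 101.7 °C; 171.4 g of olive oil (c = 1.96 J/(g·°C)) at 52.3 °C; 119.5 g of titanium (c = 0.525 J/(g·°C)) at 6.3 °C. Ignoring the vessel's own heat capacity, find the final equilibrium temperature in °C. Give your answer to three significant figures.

T_f = 57.6 °C

Σ mᵢcᵢ(T − Tᵢ) = 0  ⇒  T = Σ mᵢcᵢTᵢ / Σ mᵢcᵢ
Σ mᵢcᵢ = 478.7×0.236 + 171.4×1.96 + 119.5×0.525 = 511.6547
Σ mᵢcᵢTᵢ = 112.9732×101.7 + 335.944×52.3 + 62.7375×6.3 = 29454
T = 29454 / 511.6547 = 57.57 °C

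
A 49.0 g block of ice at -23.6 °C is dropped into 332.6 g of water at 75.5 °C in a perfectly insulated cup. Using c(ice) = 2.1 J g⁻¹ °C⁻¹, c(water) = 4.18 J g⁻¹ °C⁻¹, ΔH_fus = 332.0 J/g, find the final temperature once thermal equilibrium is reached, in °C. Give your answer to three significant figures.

T_f = 54.1 °C

Heat to bring ice to 0 °C and melt it: q₁ = 49.0×2.1×23.6 + 49.0×332.0 = 18696 J
Heat the water can supply cooling to 0 °C: 332.6×4.18×75.5 = 104965 J > q₁, so all ice melts.
Energy balance: 332.6×4.18×(75.5 − T) = 18696 + 49.0×4.18×(T − 0)
1390.268(75.5 − T) = 18696 + 204.82 T
104965 − 18696 = 1595.088 T
T = 86269 / 1595.088 = 54.08 °C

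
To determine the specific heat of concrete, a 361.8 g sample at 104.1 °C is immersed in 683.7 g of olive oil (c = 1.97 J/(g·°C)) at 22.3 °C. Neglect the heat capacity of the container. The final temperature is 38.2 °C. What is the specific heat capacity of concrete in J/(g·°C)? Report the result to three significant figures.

q_gained = (683.7 × 1.97) × (38.2 − 22.3) = 21420 J
q_lost = 361.8 × c × (104.1 − 38.2) = 23842.62 c
Set equal: c = 21420 / 23842.62 = 0.898 J/(g·°C)

c = 0.898 J/(g·°C)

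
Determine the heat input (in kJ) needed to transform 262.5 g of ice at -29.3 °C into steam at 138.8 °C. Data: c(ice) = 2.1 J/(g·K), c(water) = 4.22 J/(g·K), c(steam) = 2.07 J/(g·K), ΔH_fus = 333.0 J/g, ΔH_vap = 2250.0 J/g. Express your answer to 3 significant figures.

q = 826 kJ

q1 (heat ice -29.3→0.0 °C): 262.5 × 2.1 × 29.3 = 16152 J
q2 (melt at 0 °C): 262.5 × 333.0 = 87413 J
q3 (heat water 0.0→100.0 °C): 262.5 × 4.22 × 100.0 = 110775 J
q4 (vaporize at 100 °C): 262.5 × 2250.0 = 590625 J
q5 (heat steam 100.0→138.8 °C): 262.5 × 2.07 × 38.8 = 21083 J
Total: 16152 + 87413 + 110775 + 590625 + 21083 = 826048 J = 826 kJ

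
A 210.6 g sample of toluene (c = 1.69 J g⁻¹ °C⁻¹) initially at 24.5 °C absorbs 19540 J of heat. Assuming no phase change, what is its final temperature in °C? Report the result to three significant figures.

ΔT = q / (m c) = 19540 / (210.6 × 1.69) = 54.90 °C
T_f = 24.5 + 54.90 = 79.40 °C

T_f = 79.4 °C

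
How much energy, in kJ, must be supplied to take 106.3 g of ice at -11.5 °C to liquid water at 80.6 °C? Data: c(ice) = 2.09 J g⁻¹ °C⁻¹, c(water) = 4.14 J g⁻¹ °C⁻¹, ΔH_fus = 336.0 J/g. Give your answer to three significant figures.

q = 73.7 kJ

q1 (heat ice -11.5→0.0 °C): 106.3 × 2.09 × 11.5 = 2555 J
q2 (melt at 0 °C): 106.3 × 336.0 = 35717 J
q3 (heat water 0.0→80.6 °C): 106.3 × 4.14 × 80.6 = 35471 J
Total: 2555 + 35717 + 35471 = 73743 J = 73.7 kJ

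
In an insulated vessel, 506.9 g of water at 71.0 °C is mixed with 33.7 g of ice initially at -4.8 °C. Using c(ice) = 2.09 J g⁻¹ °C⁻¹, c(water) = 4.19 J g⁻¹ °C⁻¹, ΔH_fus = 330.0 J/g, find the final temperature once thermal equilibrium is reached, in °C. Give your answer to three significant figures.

Heat to bring ice to 0 °C and melt it: q₁ = 33.7×2.09×4.8 + 33.7×330.0 = 11459 J
Heat the water can supply cooling to 0 °C: 506.9×4.19×71.0 = 150798 J > q₁, so all ice melts.
Energy balance: 506.9×4.19×(71.0 − T) = 11459 + 33.7×4.19×(T − 0)
2123.911(71.0 − T) = 11459 + 141.203 T
150798 − 11459 = 2265.114 T
T = 139339 / 2265.114 = 61.52 °C

T_f = 61.5 °C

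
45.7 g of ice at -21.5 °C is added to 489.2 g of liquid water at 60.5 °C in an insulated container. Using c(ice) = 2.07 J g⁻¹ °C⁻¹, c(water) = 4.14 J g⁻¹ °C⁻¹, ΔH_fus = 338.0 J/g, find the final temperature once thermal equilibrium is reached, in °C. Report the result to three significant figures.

Heat to bring ice to 0 °C and melt it: q₁ = 45.7×2.07×21.5 + 45.7×338.0 = 17480 J
Heat the water can supply cooling to 0 °C: 489.2×4.14×60.5 = 122530 J > q₁, so all ice melts.
Energy balance: 489.2×4.14×(60.5 − T) = 17480 + 45.7×4.14×(T − 0)
2025.288(60.5 − T) = 17480 + 189.198 T
122530 − 17480 = 2214.486 T
T = 105050 / 2214.486 = 47.44 °C

T_f = 47.4 °C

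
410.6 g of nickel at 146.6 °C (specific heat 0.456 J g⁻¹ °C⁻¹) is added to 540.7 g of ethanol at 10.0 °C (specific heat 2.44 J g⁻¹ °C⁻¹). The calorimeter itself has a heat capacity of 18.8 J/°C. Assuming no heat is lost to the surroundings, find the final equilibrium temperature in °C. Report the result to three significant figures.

T_f = 26.8 °C

Heat lost by nickel = heat gained by ethanol + calorimeter.
(410.6)(0.456)(146.6 − T) = [(540.7)(2.44) + 18.8](T − 10.0)
187.2336 (146.6 − T) = 1338.108 (T − 10.0)
27448 − 187.2336 T = 1338.108 T − 13381
40829 = 1525.3416 T
T = 26.77 °C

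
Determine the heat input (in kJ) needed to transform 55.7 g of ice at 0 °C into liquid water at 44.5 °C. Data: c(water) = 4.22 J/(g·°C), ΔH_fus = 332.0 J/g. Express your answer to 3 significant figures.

q1 (melt at 0 °C): 55.7 × 332.0 = 18492 J
q2 (heat water 0.0→44.5 °C): 55.7 × 4.22 × 44.5 = 10460 J
Total: 18492 + 10460 = 28952 J = 29.0 kJ

q = 29.0 kJ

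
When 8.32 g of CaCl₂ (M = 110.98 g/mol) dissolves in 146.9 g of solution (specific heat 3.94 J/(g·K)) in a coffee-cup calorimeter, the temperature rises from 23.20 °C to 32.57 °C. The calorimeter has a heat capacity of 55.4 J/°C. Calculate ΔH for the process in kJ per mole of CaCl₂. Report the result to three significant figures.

|ΔT| = |32.57 − 23.20| = 9.37 °C
|q_surr| = (146.9 × 3.94 + 55.4) × 9.37 = 634.186 × 9.37 = 5942 J
n(CaCl₂) = 8.32 / 110.98 = 0.07497 mol
Temperature rose, so q_rxn = −|q_surr| = -5.942 kJ
ΔH = q_rxn / n = -79.26 kJ/mol

ΔH = -79.3 kJ/mol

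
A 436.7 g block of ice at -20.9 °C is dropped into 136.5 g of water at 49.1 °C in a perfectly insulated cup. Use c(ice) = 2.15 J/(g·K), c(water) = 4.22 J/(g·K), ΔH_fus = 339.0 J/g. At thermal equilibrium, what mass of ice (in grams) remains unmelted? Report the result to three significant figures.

Heat to warm all ice to 0 °C: 436.7×2.15×20.9 = 19623 J
Heat released by water cooling to 0 °C: 136.5×4.22×49.1 = 28283 J
28283 J < 19623 + 436.7×339.0 = 167664.3 J, so not all ice melts; final T = 0 °C.
Heat left for melting: 28283 − 19623 = 8660 J
Mass melted = 8660 / 339.0 = 25.55 g
Ice remaining = 436.7 − 25.55 = 411.15 g

m_ice remaining = 411 g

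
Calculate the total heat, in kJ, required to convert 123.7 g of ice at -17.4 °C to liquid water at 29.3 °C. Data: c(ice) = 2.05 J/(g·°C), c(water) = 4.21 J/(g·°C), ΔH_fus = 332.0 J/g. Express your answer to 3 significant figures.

q = 60.7 kJ

q1 (heat ice -17.4→0.0 °C): 123.7 × 2.05 × 17.4 = 4412 J
q2 (melt at 0 °C): 123.7 × 332.0 = 41068 J
q3 (heat water 0.0→29.3 °C): 123.7 × 4.21 × 29.3 = 15259 J
Total: 4412 + 41068 + 15259 = 60739 J = 60.7 kJ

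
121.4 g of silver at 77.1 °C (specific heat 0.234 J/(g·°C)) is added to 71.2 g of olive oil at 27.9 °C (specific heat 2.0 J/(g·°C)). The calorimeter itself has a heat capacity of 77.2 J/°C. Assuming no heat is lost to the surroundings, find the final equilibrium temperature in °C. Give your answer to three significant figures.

T_f = 33.5 °C

Heat lost by silver = heat gained by olive oil + calorimeter.
(121.4)(0.234)(77.1 − T) = [(71.2)(2.0) + 77.2](T − 27.9)
28.4076 (77.1 − T) = 219.6 (T − 27.9)
2190.2 − 28.4076 T = 219.6 T − 6126.8
8317.0 = 248.0076 T
T = 33.54 °C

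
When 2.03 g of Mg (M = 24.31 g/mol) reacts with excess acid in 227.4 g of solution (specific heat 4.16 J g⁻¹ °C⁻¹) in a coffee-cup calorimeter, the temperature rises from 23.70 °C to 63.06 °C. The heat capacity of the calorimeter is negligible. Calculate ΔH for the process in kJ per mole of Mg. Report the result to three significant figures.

|ΔT| = |63.06 − 23.70| = 39.36 °C
|q_surr| = (227.4 × 4.16) × 39.36 = 945.984 × 39.36 = 37230 J
n(Mg) = 2.03 / 24.31 = 0.08350 mol
Temperature rose, so q_rxn = −|q_surr| = -37.23 kJ
ΔH = q_rxn / n = -445.9 kJ/mol

ΔH = -446 kJ/mol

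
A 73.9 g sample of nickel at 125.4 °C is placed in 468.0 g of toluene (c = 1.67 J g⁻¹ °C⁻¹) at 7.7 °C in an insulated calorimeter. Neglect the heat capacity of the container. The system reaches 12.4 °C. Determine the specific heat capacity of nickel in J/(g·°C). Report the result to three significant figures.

c = 0.440 J/(g·°C)

q_gained = (468.0 × 1.67) × (12.4 − 7.7) = 3673 J
q_lost = 73.9 × c × (125.4 − 12.4) = 8350.7 c
Set equal: c = 3673 / 8350.7 = 0.440 J/(g·°C)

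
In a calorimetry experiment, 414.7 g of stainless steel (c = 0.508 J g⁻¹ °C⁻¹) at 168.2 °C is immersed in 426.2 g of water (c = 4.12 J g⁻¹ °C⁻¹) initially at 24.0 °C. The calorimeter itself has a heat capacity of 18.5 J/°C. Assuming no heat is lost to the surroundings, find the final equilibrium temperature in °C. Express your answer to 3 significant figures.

T_f = 39.3 °C

Heat lost by stainless steel = heat gained by water + calorimeter.
(414.7)(0.508)(168.2 − T) = [(426.2)(4.12) + 18.5](T − 24.0)
210.6676 (168.2 − T) = 1774.444 (T − 24.0)
35434 − 210.6676 T = 1774.444 T − 42587
78021 = 1985.1116 T
T = 39.30 °C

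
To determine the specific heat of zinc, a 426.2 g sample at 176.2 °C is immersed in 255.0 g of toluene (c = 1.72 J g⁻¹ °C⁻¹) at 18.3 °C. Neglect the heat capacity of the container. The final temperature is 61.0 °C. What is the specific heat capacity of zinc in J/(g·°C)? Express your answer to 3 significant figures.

c = 0.381 J/(g·°C)

q_gained = (255.0 × 1.72) × (61.0 − 18.3) = 18730 J
q_lost = 426.2 × c × (176.2 − 61.0) = 49098.24 c
Set equal: c = 18730 / 49098.24 = 0.381 J/(g·°C)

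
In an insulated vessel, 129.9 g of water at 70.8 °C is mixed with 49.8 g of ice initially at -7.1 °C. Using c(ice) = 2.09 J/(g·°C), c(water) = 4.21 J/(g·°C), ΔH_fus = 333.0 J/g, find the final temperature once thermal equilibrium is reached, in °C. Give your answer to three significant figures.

Heat to bring ice to 0 °C and melt it: q₁ = 49.8×2.09×7.1 + 49.8×333.0 = 17322 J
Heat the water can supply cooling to 0 °C: 129.9×4.21×70.8 = 38719.0 J > q₁, so all ice melts.
Energy balance: 129.9×4.21×(70.8 − T) = 17322 + 49.8×4.21×(T − 0)
546.879(70.8 − T) = 17322 + 209.658 T
38719.0 − 17322 = 756.537 T
T = 21397.0 / 756.537 = 28.28 °C

T_f = 28.3 °C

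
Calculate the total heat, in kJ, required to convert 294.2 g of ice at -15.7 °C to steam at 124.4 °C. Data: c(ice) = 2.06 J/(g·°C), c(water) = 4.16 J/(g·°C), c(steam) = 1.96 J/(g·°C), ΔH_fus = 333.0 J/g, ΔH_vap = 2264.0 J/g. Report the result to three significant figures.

q = 910 kJ

q1 (heat ice -15.7→0.0 °C): 294.2 × 2.06 × 15.7 = 9515 J
q2 (melt at 0 °C): 294.2 × 333.0 = 97969 J
q3 (heat water 0.0→100.0 °C): 294.2 × 4.16 × 100.0 = 122387 J
q4 (vaporize at 100 °C): 294.2 × 2264.0 = 666069 J
q5 (heat steam 100.0→124.4 °C): 294.2 × 1.96 × 24.4 = 14070 J
Total: 9515 + 97969 + 122387 + 666069 + 14070 = 910010 J = 910 kJ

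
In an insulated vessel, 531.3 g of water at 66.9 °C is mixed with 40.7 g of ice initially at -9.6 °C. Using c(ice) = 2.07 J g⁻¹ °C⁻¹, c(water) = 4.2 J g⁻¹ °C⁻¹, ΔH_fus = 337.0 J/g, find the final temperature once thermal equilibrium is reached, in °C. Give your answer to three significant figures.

T_f = 56.1 °C

Heat to bring ice to 0 °C and melt it: q₁ = 40.7×2.07×9.6 + 40.7×337.0 = 14525 J
Heat the water can supply cooling to 0 °C: 531.3×4.2×66.9 = 149285 J > q₁, so all ice melts.
Energy balance: 531.3×4.2×(66.9 − T) = 14525 + 40.7×4.2×(T − 0)
2231.46(66.9 − T) = 14525 + 170.94 T
149285 − 14525 = 2402.40 T
T = 134760 / 2402.40 = 56.09 °C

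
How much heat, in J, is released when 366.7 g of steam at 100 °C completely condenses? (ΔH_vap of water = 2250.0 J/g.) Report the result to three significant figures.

q = 825000 J

q = m × ΔH_vap = 366.7 × 2250.0 = 825100 J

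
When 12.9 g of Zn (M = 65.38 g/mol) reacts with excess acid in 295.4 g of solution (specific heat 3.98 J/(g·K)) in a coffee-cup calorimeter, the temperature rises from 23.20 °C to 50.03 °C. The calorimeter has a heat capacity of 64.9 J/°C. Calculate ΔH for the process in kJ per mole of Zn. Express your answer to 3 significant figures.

|ΔT| = |50.03 − 23.20| = 26.83 °C
|q_surr| = (295.4 × 3.98 + 64.9) × 26.83 = 1240.592 × 26.83 = 33290 J
n(Zn) = 12.9 / 65.38 = 0.1973 mol
Temperature rose, so q_rxn = −|q_surr| = -33.29 kJ
ΔH = q_rxn / n = -168.7 kJ/mol

ΔH = -169 kJ/mol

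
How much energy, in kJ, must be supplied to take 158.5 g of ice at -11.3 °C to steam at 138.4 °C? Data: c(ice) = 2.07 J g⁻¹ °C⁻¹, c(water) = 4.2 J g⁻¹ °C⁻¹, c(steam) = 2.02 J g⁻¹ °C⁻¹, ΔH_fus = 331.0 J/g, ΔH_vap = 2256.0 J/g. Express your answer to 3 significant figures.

q = 493 kJ

q1 (heat ice -11.3→0.0 °C): 158.5 × 2.07 × 11.3 = 3707 J
q2 (melt at 0 °C): 158.5 × 331.0 = 52464 J
q3 (heat water 0.0→100.0 °C): 158.5 × 4.2 × 100.0 = 66570 J
q4 (vaporize at 100 °C): 158.5 × 2256.0 = 357576 J
q5 (heat steam 100.0→138.4 °C): 158.5 × 2.02 × 38.4 = 12295 J
Total: 3707 + 52464 + 66570 + 357576 + 12295 = 492612 J = 493 kJ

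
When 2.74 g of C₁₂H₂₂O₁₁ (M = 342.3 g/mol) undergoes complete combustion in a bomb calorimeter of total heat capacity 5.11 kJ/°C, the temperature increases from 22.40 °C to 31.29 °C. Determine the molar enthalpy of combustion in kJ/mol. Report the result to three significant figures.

ΔH = -5680 kJ/mol

ΔT = 31.29 − 22.40 = 8.89 °C
q_cal = C_cal × ΔT = 5.11 × 8.89 = 45.4279 kJ
n = 2.74 / 342.3 = 0.0080047 mol
q_rxn = −q_cal = -45.4279 kJ
ΔH = -45.4279 / 0.0080047 = -5675 kJ/mol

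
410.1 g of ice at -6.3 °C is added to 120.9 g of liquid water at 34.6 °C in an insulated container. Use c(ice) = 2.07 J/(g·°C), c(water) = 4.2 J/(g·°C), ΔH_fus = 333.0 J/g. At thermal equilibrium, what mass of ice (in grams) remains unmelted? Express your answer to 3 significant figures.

Heat to warm all ice to 0 °C: 410.1×2.07×6.3 = 5348.1 J
Heat released by water cooling to 0 °C: 120.9×4.2×34.6 = 17569 J
17569 J < 5348.1 + 410.1×333.0 = 141911.4 J, so not all ice melts; final T = 0 °C.
Heat left for melting: 17569 − 5348.1 = 12220.9 J
Mass melted = 12220.9 / 333.0 = 36.70 g
Ice remaining = 410.1 − 36.70 = 373.40 g

m_ice remaining = 373 g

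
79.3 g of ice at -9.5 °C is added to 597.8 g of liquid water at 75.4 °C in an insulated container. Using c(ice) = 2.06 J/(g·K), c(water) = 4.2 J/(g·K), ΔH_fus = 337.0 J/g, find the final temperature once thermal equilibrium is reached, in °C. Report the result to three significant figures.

Heat to bring ice to 0 °C and melt it: q₁ = 79.3×2.06×9.5 + 79.3×337.0 = 28276 J
Heat the water can supply cooling to 0 °C: 597.8×4.2×75.4 = 189311 J > q₁, so all ice melts.
Energy balance: 597.8×4.2×(75.4 − T) = 28276 + 79.3×4.2×(T − 0)
2510.76(75.4 − T) = 28276 + 333.06 T
189311 − 28276 = 2843.82 T
T = 161035 / 2843.82 = 56.63 °C

T_f = 56.6 °C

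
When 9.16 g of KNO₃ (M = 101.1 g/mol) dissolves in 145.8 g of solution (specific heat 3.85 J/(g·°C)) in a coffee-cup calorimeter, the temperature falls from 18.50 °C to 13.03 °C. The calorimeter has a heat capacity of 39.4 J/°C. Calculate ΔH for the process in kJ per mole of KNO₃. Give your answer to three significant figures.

|ΔT| = |13.03 − 18.50| = 5.47 °C
|q_surr| = (145.8 × 3.85 + 39.4) × 5.47 = 600.73 × 5.47 = 3286 J
n(KNO₃) = 9.16 / 101.1 = 0.09060 mol
Temperature fell, so q_rxn = +|q_surr| = 3.286 kJ
ΔH = q_rxn / n = 36.27 kJ/mol

ΔH = 36.3 kJ/mol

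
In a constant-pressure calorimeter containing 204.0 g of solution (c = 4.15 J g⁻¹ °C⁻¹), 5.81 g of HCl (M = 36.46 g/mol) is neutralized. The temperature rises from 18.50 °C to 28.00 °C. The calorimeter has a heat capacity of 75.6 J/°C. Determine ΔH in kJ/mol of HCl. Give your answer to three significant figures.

|ΔT| = |28.00 − 18.50| = 9.50 °C
|q_surr| = (204.0 × 4.15 + 75.6) × 9.50 = 922.2 × 9.50 = 8761 J
n(HCl) = 5.81 / 36.46 = 0.1594 mol
Temperature rose, so q_rxn = −|q_surr| = -8.761 kJ
ΔH = q_rxn / n = -54.96 kJ/mol

ΔH = -55.0 kJ/mol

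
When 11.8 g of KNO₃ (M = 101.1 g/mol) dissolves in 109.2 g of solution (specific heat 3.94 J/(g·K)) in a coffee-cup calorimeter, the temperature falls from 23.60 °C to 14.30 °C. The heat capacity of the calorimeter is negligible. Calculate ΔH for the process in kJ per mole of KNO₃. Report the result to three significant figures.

|ΔT| = |14.30 − 23.60| = 9.30 °C
|q_surr| = (109.2 × 3.94) × 9.30 = 430.248 × 9.30 = 4001 J
n(KNO₃) = 11.8 / 101.1 = 0.1167 mol
Temperature fell, so q_rxn = +|q_surr| = 4.001 kJ
ΔH = q_rxn / n = 34.28 kJ/mol

ΔH = 34.3 kJ/mol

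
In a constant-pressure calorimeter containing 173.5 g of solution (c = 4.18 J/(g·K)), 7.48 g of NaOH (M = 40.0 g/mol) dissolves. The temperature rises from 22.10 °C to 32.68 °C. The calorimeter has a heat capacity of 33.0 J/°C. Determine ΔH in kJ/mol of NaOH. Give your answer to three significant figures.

ΔH = -42.9 kJ/mol

|ΔT| = |32.68 − 22.10| = 10.58 °C
|q_surr| = (173.5 × 4.18 + 33.0) × 10.58 = 758.23 × 10.58 = 8022 J
n(NaOH) = 7.48 / 40.0 = 0.1870 mol
Temperature rose, so q_rxn = −|q_surr| = -8.022 kJ
ΔH = q_rxn / n = -42.90 kJ/mol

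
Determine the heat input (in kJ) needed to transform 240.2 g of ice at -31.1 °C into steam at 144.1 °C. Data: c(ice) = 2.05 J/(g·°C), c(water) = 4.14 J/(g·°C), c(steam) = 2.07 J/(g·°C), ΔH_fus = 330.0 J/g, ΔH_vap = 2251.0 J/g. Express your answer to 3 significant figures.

q1 (heat ice -31.1→0.0 °C): 240.2 × 2.05 × 31.1 = 15314 J
q2 (melt at 0 °C): 240.2 × 330.0 = 79266 J
q3 (heat water 0.0→100.0 °C): 240.2 × 4.14 × 100.0 = 99443 J
q4 (vaporize at 100 °C): 240.2 × 2251.0 = 540690 J
q5 (heat steam 100.0→144.1 °C): 240.2 × 2.07 × 44.1 = 21927 J
Total: 15314 + 79266 + 99443 + 540690 + 21927 = 756640 J = 757 kJ

q = 757 kJ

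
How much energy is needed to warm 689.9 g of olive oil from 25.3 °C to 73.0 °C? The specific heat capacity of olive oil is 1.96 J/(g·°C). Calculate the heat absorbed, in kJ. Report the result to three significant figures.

q = 64.5 kJ

q = m c ΔT = 689.9 × 1.96 × (73.0 − 25.3)
q = 689.9 × 1.96 × 47.7 = 64500 J = 64.5 kJ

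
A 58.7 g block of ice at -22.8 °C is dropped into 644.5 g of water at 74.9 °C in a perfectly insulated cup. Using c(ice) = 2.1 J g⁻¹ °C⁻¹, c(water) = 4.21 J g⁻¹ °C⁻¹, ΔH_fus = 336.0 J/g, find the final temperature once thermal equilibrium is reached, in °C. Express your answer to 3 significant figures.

T_f = 61.0 °C

Heat to bring ice to 0 °C and melt it: q₁ = 58.7×2.1×22.8 + 58.7×336.0 = 22534 J
Heat the water can supply cooling to 0 °C: 644.5×4.21×74.9 = 203230 J > q₁, so all ice melts.
Energy balance: 644.5×4.21×(74.9 − T) = 22534 + 58.7×4.21×(T − 0)
2713.345(74.9 − T) = 22534 + 247.127 T
203230 − 22534 = 2960.472 T
T = 180696 / 2960.472 = 61.04 °C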